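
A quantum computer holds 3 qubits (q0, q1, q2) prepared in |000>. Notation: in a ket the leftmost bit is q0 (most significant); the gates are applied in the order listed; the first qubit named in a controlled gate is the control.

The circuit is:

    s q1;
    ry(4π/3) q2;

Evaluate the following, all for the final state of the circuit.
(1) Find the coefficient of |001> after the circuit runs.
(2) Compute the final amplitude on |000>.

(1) The amplitude on |001> is sqrt(3)/2.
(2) The final state's coefficient on |000> equals -1/2.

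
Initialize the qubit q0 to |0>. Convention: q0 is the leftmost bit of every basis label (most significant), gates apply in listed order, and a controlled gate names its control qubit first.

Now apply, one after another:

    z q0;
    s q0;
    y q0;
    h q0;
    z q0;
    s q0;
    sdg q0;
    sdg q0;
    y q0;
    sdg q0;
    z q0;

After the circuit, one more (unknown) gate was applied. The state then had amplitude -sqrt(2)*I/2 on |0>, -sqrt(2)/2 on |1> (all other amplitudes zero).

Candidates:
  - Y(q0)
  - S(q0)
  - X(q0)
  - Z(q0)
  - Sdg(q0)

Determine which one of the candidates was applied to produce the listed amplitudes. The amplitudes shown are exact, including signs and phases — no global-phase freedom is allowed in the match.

The applied gate was Sdg(q0).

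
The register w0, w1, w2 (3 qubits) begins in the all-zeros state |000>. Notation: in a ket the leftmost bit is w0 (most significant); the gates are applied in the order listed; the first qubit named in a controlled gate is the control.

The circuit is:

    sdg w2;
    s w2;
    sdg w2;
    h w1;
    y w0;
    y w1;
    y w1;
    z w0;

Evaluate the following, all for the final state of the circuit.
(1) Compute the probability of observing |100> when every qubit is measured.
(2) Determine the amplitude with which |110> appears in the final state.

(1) A full measurement returns |100> with probability 1/2. Key observation: steps 2-3 multiply out to the identity, so the circuit reduces to the remaining gates.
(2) The final state's coefficient on |110> equals -sqrt(2)*I/2.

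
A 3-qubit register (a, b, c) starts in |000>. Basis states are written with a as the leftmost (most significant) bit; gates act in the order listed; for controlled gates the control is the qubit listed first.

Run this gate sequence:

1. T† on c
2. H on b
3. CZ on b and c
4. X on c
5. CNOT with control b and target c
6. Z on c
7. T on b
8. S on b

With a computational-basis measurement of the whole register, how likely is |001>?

Outcome |001> occurs with probability 1/2.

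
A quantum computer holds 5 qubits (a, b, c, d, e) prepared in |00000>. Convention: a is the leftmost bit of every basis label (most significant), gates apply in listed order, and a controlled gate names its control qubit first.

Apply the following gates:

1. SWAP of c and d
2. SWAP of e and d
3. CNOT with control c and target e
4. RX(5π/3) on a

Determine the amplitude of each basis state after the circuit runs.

The resulting statevector has amplitude -sqrt(3)/2 on |00000>, -I/2 on |10000>, and 0 on every other basis state.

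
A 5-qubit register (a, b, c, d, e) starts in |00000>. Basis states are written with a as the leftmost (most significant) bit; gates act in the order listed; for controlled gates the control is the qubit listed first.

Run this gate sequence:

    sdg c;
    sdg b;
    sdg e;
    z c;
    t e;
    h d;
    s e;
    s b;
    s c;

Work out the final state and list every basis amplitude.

The resulting statevector has amplitude sqrt(2)/2 on |00000>, sqrt(2)/2 on |00010>, and 0 on every other basis state.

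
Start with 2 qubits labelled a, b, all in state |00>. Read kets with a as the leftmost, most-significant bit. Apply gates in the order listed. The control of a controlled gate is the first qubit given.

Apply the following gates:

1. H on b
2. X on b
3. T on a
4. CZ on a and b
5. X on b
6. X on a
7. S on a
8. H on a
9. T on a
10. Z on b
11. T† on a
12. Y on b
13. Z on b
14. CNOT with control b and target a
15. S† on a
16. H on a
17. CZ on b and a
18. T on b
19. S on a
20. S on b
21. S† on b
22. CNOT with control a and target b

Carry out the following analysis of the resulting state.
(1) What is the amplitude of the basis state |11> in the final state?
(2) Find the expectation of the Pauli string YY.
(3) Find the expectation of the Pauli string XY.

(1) The final state's coefficient on |11> equals sqrt(2)*(-1 - I)/4.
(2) The expectation value of YY is -1.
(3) In the final state, XY has expectation 0.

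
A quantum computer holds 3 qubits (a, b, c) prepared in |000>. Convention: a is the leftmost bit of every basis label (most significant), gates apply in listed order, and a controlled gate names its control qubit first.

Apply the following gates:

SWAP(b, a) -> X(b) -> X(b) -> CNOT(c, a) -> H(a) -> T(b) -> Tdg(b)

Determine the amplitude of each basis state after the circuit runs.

The final amplitudes are sqrt(2)/2 on |000>, sqrt(2)/2 on |100>, and 0 on every other basis state. Key observation: steps 2-3 multiply out to the identity, so the circuit reduces to the remaining gates.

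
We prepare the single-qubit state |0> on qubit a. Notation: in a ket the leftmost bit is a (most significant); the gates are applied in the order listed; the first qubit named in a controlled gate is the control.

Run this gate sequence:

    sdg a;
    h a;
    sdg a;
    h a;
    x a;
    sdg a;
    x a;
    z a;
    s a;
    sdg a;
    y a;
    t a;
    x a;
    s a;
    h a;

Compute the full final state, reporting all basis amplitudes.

The resulting statevector has amplitude sqrt(2)*(-1 - I - exp(3*I*pi/4) + exp(I*pi/4))/4 on |0>, sqrt(2)*(1 - exp(3*I*pi/4) + exp(I*pi/4) + I)/4 on |1>.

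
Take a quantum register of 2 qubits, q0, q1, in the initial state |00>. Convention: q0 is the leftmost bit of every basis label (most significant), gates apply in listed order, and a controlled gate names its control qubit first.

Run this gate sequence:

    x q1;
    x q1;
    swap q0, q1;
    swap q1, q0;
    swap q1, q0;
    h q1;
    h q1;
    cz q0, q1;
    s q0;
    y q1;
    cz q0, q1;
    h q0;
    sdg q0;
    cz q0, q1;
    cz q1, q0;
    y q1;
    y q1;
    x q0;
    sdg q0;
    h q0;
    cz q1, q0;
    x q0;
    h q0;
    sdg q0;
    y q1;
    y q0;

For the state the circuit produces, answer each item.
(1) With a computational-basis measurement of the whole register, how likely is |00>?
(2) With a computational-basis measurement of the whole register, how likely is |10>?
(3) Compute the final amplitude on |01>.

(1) The probability of measuring |00> is 1/2.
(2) Outcome |10> occurs with probability 1/2.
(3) The amplitude on |01> is 0.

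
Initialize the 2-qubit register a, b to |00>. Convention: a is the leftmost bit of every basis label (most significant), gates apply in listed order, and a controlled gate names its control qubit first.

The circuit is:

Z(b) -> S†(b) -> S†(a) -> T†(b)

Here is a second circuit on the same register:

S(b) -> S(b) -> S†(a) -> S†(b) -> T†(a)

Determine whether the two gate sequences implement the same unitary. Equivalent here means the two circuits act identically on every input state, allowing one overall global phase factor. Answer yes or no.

No, they are not equivalent — no single phase factor reconciles the two unitaries.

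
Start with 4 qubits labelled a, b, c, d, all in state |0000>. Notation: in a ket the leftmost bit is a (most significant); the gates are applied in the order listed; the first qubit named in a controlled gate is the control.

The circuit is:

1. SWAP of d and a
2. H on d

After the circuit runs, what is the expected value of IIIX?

The observable IIIX averages to 1.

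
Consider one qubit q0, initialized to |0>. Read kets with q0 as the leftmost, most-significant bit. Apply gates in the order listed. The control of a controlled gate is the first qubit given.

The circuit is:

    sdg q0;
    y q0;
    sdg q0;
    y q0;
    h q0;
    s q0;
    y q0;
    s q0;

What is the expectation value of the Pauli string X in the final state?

In the final state, X has expectation -1.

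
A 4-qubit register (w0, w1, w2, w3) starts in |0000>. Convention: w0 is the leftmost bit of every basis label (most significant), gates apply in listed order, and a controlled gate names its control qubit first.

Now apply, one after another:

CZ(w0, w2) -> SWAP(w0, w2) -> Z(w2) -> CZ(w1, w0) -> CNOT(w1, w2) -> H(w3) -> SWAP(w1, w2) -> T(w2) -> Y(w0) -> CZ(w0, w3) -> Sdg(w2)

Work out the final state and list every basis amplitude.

The resulting statevector has amplitude sqrt(2)*I/2 on |1000>, -sqrt(2)*I/2 on |1001>, and 0 on every other basis state.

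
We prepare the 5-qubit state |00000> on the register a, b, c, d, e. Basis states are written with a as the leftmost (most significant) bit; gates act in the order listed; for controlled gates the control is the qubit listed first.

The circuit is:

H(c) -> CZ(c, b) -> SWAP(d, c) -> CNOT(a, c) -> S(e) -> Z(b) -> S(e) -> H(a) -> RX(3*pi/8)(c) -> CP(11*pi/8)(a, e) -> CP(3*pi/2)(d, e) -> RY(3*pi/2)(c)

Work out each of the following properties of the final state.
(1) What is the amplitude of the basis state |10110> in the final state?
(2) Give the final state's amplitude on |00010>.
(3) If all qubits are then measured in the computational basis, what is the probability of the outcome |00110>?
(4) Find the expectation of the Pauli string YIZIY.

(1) The final state's coefficient on |10110> equals sqrt(2)*exp(3*I*pi/16)/4.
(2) The final state's coefficient on |00010> equals sqrt(2)*exp(13*I*pi/16)/4.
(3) The probability of measuring |00110> is 1/8.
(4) The observable YIZIY averages to 0.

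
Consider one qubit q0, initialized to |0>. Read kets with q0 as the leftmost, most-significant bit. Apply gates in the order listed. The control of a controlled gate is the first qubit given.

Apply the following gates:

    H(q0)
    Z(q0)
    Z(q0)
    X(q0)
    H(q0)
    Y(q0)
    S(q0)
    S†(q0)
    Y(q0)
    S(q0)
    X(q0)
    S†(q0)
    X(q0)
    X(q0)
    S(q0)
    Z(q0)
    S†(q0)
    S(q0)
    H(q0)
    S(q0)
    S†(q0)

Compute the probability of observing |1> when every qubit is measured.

A full measurement returns |1> with probability 1/2.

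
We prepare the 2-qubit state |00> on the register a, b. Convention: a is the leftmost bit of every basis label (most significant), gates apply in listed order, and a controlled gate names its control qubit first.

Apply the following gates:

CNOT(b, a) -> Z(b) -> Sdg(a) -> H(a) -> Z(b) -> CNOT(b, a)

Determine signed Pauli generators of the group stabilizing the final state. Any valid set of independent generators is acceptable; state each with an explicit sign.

One valid set of independent stabilizer generators is +XI, +IZ (any independent generating set of the same group is equally correct).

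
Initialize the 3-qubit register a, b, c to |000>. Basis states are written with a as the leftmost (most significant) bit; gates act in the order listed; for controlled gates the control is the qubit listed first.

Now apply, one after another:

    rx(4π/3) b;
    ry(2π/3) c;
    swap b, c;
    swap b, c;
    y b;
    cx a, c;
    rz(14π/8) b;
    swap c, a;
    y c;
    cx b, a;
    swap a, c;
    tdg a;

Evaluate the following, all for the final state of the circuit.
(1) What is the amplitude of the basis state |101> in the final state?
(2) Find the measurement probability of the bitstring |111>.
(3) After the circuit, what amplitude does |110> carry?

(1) The amplitude on |101> is 3*exp(3*I*pi/8)/4. Key observation: the block from step 3 through step 4 cancels to the identity and can be dropped.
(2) Outcome |111> occurs with probability 1/16.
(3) The amplitude on |110> is sqrt(3)*exp(5*I*pi/8)/4.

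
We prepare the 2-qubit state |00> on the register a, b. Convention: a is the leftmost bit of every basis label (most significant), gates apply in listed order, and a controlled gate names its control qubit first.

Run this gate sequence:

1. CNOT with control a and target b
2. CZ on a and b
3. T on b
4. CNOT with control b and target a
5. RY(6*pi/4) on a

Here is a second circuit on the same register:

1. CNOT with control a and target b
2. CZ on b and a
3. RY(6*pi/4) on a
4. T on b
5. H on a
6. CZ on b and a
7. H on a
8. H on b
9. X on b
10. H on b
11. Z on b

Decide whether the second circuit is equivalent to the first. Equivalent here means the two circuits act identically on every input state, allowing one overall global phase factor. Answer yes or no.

No: there is an input state on which the two circuits produce genuinely different outputs (not merely differing by a phase).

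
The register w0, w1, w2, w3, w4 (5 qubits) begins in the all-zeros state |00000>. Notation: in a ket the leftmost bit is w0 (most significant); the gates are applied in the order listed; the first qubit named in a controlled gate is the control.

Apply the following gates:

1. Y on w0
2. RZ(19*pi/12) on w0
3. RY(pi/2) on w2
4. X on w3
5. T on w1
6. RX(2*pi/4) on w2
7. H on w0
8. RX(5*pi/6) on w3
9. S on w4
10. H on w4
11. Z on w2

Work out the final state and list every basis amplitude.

The final amplitudes are (sqrt(2) + sqrt(6) + sqrt(2)*I + sqrt(6)*I)*exp(7*I*pi/24)/16 on |00000>, (sqrt(2) + sqrt(6) + sqrt(2)*I + sqrt(6)*I)*exp(7*I*pi/24)/16 on |00001>, (-sqrt(6) + sqrt(2) - sqrt(2)*I + sqrt(6)*I)*exp(7*I*pi/24)/16 on |00010>, (-sqrt(6) + sqrt(2) - sqrt(2)*I + sqrt(6)*I)*exp(7*I*pi/24)/16 on |00011>, (-sqrt(6) - sqrt(2) - sqrt(6)*I - sqrt(2)*I)*exp(7*I*pi/24)/16 on |00100>, (-sqrt(6) - sqrt(2) - sqrt(6)*I - sqrt(2)*I)*exp(7*I*pi/24)/16 on |00101>, (-sqrt(2) + sqrt(6) - sqrt(6)*I + sqrt(2)*I)*exp(7*I*pi/24)/16 on |00110>, (-sqrt(2) + sqrt(6) - sqrt(6)*I + sqrt(2)*I)*exp(7*I*pi/24)/16 on |00111>, 0 on |01000>, 0 on |01001>, 0 on |01010>, 0 on |01011>, 0 on |01100>, 0 on |01101>, 0 on |01110>, 0 on |01111>, (-sqrt(6) - sqrt(2) - sqrt(6)*I - sqrt(2)*I)*exp(7*I*pi/24)/16 on |10000>, (-sqrt(6) - sqrt(2) - sqrt(6)*I - sqrt(2)*I)*exp(7*I*pi/24)/16 on |10001>, (-sqrt(2) + sqrt(6) - sqrt(6)*I + sqrt(2)*I)*exp(7*I*pi/24)/16 on |10010>, (-sqrt(2) + sqrt(6) - sqrt(6)*I + sqrt(2)*I)*exp(7*I*pi/24)/16 on |10011>, (sqrt(2) + sqrt(6) + sqrt(2)*I + sqrt(6)*I)*exp(7*I*pi/24)/16 on |10100>, (sqrt(2) + sqrt(6) + sqrt(2)*I + sqrt(6)*I)*exp(7*I*pi/24)/16 on |10101>, (-sqrt(6) + sqrt(2) - sqrt(2)*I + sqrt(6)*I)*exp(7*I*pi/24)/16 on |10110>, (-sqrt(6) + sqrt(2) - sqrt(2)*I + sqrt(6)*I)*exp(7*I*pi/24)/16 on |10111>, 0 on |11000>, 0 on |11001>, 0 on |11010>, 0 on |11011>, 0 on |11100>, 0 on |11101>, 0 on |11110>, 0 on |11111>.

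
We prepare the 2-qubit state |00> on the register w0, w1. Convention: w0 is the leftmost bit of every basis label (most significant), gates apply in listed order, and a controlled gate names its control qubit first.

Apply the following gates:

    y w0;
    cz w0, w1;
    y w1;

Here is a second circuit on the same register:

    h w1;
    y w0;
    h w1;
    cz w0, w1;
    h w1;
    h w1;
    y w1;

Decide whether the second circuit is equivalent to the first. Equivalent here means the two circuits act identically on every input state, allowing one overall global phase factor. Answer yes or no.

Yes: on every input state the two circuits agree up to one overall phase factor.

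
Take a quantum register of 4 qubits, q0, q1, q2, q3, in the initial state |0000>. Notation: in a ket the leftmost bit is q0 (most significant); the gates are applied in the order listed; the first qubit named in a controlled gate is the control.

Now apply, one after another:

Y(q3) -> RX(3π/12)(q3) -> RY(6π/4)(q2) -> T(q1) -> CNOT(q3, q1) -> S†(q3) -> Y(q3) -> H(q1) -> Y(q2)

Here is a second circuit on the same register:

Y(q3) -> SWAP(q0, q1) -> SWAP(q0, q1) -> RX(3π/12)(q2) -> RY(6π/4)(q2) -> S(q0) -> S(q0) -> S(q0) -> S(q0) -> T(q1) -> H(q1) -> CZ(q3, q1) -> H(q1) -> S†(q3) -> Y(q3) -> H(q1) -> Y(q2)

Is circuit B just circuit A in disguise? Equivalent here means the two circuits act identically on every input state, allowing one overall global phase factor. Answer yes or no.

No — the two circuits implement different unitaries, even allowing a global phase.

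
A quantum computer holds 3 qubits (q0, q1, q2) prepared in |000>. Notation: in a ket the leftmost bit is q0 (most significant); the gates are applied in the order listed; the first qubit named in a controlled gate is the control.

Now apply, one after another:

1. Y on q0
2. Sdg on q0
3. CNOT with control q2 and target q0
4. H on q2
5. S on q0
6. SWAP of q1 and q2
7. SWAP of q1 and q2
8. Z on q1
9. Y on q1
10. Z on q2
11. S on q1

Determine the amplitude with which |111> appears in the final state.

The final state's coefficient on |111> equals sqrt(2)*I/2. Key observation: steps 6-7 multiply out to the identity, so the circuit reduces to the remaining gates.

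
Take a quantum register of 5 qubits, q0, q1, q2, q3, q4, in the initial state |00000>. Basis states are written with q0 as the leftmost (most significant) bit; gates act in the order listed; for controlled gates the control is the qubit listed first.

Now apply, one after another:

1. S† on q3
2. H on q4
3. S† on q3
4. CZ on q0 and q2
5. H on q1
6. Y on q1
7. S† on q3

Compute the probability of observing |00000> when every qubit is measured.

A full measurement returns |00000> with probability 1/4.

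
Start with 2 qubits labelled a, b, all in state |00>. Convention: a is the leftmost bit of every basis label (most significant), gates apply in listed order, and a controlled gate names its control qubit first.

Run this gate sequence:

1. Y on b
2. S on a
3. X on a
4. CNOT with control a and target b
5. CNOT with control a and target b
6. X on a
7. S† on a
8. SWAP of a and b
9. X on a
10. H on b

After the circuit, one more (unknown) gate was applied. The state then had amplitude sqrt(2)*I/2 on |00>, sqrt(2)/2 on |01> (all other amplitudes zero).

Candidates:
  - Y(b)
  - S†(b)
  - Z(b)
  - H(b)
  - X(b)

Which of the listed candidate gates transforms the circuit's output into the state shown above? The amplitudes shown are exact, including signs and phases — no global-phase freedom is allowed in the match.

It was S†(b) that produced the state shown.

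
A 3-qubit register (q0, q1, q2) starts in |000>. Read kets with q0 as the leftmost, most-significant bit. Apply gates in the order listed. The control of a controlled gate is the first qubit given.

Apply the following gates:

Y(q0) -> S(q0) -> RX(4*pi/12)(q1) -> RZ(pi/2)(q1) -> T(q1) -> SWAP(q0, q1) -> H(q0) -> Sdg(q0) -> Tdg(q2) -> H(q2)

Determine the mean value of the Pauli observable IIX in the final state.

The expectation value of IIX is 1.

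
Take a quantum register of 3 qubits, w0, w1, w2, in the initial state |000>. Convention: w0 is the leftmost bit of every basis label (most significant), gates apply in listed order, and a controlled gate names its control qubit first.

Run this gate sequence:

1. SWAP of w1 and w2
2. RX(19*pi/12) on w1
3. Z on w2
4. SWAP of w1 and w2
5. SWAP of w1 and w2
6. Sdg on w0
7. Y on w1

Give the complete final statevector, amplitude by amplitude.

After the circuit, the state carries amplitude -sqrt(3*sqrt(2) + 6)/4 + sqrt(2 - sqrt(2))/4 on |000>, -I*sqrt(sqrt(2) + 2)/4 - I*sqrt(6 - 3*sqrt(2))/4 on |010>, and 0 on every other basis state.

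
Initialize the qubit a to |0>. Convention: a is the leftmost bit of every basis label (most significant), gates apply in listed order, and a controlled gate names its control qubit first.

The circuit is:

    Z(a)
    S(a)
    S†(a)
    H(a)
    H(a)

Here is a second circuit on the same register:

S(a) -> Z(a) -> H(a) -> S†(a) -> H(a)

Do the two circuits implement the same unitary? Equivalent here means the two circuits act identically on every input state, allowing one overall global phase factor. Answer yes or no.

No — the two circuits implement different unitaries, even allowing a global phase.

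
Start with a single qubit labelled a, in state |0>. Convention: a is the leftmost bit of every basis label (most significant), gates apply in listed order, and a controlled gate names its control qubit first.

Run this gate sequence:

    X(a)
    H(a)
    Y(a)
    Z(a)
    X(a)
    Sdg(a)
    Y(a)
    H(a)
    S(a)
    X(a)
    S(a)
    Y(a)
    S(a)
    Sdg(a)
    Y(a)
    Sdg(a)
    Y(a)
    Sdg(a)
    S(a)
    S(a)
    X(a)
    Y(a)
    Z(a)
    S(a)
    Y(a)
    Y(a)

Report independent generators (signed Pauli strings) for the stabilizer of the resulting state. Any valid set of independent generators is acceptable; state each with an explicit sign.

One valid set of independent stabilizer generators is +X (any independent generating set of the same group is equally correct).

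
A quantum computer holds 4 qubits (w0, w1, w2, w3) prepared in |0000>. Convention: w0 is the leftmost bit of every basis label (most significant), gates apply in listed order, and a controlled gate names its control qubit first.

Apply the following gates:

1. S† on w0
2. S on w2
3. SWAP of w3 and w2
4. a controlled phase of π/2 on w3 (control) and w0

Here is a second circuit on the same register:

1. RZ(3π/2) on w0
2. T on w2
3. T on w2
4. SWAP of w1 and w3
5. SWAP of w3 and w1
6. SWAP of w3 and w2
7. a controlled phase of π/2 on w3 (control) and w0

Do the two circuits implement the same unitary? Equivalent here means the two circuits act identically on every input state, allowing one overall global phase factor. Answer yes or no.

Yes: on every input state the two circuits agree up to one overall phase factor.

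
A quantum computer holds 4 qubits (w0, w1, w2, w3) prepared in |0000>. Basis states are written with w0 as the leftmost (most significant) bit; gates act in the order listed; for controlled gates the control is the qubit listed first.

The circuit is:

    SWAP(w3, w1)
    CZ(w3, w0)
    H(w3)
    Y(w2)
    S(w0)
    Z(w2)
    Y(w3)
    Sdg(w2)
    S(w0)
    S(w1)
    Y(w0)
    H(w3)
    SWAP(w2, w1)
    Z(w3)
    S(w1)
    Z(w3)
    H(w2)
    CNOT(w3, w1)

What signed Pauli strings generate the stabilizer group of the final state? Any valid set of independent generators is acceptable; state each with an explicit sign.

The stabilizer group can be generated by +IIXI, -ZIII, +IZII, -IIIZ, among other valid generating sets.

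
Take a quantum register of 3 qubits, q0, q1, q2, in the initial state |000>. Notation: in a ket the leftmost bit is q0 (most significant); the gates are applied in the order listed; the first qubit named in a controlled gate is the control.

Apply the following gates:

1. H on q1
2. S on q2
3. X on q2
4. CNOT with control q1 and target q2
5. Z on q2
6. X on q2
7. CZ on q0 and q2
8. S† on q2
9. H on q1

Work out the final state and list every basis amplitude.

The resulting statevector has amplitude -1/2 on |000>, -I/2 on |001>, -1/2 on |010>, I/2 on |011>, 0 on |100>, 0 on |101>, 0 on |110>, 0 on |111>.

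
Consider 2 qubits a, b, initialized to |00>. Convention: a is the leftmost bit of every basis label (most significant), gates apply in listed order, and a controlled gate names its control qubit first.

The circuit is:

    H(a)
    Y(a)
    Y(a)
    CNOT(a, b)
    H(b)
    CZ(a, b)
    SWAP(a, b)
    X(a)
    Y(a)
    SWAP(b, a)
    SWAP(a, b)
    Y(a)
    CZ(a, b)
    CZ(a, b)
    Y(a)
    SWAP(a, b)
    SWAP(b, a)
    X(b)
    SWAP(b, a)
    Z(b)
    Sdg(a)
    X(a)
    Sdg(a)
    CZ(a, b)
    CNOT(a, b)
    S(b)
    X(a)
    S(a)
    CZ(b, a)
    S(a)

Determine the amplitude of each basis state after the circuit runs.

After the circuit, the state carries amplitude 1/2 on |00>, -I/2 on |01>, 1/2 on |10>, -I/2 on |11>. Key observation: steps 10-17 multiply out to the identity, so the circuit reduces to the remaining gates.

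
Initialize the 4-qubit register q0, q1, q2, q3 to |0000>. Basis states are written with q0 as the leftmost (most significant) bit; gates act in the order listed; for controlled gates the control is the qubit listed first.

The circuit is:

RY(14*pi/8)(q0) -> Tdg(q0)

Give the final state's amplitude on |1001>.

The amplitude on |1001> is 0.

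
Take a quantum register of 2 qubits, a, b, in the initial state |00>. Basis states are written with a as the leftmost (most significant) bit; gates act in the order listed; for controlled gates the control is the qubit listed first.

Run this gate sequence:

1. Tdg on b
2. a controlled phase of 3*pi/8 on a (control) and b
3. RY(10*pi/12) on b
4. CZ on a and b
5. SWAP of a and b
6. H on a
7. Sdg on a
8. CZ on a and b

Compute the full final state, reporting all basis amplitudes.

The resulting statevector has amplitude sqrt(3)/2 on |00>, 0 on |01>, I/2 on |10>, 0 on |11>.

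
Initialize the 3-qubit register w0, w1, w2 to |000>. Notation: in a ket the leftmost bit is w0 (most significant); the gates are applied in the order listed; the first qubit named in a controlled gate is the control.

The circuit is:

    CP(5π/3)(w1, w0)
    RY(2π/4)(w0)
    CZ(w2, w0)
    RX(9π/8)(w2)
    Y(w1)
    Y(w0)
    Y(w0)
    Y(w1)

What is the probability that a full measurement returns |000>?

A full measurement returns |000> with probability 1/4 - sqrt(sqrt(2) + 2)/8. Key observation: steps 5-8 multiply out to the identity, so the circuit reduces to the remaining gates.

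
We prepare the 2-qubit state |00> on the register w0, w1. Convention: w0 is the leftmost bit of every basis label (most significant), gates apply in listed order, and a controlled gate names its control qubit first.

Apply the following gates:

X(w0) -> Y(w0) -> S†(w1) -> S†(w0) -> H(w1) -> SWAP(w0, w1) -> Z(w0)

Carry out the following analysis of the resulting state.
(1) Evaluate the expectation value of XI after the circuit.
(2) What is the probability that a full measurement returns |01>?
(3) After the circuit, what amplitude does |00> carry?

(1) In the final state, XI has expectation -1.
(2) A full measurement returns |01> with probability 0.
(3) The final state's coefficient on |00> equals -sqrt(2)*I/2.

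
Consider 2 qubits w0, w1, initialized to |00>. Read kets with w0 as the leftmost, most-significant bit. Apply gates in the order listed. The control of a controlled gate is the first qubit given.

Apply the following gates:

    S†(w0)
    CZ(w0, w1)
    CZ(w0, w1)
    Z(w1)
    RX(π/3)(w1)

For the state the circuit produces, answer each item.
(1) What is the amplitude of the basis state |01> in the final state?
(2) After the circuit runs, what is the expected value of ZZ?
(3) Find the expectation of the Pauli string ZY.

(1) The final state's coefficient on |01> equals -I/2.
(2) The expectation value of ZZ is 1/2.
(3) In the final state, ZY has expectation -sqrt(3)/2.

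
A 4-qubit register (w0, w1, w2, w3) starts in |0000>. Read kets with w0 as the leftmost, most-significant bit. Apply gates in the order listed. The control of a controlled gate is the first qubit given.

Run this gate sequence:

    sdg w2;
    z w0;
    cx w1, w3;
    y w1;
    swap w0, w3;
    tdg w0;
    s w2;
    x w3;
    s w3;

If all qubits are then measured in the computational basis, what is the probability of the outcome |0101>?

A full measurement returns |0101> with probability 1.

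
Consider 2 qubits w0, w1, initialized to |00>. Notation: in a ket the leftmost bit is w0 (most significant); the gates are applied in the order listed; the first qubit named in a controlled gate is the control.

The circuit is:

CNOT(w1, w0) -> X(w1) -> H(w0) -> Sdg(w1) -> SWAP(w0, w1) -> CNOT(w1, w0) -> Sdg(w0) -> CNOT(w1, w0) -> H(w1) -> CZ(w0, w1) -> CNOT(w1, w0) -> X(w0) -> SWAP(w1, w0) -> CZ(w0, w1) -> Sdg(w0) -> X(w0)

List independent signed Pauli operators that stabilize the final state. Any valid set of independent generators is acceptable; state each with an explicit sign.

One valid set of independent stabilizer generators is -XX, -ZZ (any independent generating set of the same group is equally correct).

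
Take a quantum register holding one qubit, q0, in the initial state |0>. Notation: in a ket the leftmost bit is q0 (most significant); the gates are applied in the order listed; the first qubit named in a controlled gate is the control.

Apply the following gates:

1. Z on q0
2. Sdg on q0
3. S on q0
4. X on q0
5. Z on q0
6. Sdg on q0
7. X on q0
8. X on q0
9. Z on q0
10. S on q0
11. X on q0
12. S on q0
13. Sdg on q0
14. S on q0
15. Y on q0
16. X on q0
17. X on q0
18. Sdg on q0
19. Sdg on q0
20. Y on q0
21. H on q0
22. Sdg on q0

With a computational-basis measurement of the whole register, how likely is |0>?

A full measurement returns |0> with probability 1/2.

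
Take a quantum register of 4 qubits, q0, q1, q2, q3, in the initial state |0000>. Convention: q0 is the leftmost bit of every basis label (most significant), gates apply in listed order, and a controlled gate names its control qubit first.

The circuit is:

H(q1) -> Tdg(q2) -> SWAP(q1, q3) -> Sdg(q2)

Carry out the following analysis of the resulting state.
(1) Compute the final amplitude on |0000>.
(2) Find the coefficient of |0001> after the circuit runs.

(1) The amplitude on |0000> is sqrt(2)/2.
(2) The final state's coefficient on |0001> equals sqrt(2)/2.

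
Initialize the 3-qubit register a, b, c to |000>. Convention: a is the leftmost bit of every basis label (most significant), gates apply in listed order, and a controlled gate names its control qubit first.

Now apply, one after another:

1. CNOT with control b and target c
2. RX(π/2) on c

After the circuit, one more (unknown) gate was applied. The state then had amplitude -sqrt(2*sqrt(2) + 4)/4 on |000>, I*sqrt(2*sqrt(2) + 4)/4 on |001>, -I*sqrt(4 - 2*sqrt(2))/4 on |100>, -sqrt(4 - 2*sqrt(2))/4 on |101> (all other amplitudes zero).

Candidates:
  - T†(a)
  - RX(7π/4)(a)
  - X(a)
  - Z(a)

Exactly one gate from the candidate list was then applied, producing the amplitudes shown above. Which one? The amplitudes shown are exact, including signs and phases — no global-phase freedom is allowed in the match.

The unique candidate consistent with the amplitudes is RX(7π/4)(a).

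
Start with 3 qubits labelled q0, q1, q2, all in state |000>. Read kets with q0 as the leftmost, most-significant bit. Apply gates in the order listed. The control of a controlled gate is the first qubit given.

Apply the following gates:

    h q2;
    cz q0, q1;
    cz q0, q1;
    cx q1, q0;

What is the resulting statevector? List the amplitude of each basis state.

The resulting statevector has amplitude sqrt(2)/2 on |000>, sqrt(2)/2 on |001>, and 0 on every other basis state. Key observation: the block from step 2 through step 3 cancels to the identity and can be dropped.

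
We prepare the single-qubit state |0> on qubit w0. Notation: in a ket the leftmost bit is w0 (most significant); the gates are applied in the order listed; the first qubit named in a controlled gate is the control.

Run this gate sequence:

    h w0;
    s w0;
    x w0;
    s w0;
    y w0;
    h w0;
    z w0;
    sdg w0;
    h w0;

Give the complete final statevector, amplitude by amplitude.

The resulting statevector has amplitude sqrt(2)*I/2 on |0>, -sqrt(2)*I/2 on |1>.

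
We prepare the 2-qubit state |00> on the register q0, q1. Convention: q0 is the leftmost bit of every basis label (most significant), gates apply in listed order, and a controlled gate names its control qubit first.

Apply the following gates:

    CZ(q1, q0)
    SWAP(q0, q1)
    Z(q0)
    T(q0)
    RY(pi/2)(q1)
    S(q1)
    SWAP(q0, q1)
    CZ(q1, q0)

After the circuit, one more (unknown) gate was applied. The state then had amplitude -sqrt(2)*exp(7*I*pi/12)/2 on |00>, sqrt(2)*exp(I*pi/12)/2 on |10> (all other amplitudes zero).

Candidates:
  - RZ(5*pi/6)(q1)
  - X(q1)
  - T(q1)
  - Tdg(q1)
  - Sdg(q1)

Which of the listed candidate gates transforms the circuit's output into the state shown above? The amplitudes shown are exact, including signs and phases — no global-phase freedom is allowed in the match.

It was RZ(5*pi/6)(q1) that produced the state shown.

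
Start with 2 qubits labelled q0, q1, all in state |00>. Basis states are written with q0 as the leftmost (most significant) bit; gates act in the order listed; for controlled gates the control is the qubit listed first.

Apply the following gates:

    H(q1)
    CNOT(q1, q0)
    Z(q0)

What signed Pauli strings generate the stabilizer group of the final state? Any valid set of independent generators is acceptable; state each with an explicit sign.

The stabilizer group can be generated by -XX, +ZZ, among other valid generating sets.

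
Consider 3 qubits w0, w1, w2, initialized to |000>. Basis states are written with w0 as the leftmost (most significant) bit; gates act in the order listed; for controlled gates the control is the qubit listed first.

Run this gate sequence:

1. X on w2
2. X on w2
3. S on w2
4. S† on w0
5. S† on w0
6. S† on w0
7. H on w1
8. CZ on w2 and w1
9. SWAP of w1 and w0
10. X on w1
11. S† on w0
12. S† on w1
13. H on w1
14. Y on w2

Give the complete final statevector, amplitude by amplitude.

The resulting statevector has amplitude 0 on |000>, 1/2 on |001>, 0 on |010>, -1/2 on |011>, 0 on |100>, -I/2 on |101>, 0 on |110>, I/2 on |111>. Key observation: steps 1-2 multiply out to the identity, so the circuit reduces to the remaining gates.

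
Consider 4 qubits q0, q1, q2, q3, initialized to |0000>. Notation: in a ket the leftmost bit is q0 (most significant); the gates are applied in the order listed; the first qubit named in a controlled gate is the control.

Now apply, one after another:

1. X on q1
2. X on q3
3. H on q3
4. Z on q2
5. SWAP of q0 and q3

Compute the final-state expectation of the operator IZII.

The observable IZII averages to -1.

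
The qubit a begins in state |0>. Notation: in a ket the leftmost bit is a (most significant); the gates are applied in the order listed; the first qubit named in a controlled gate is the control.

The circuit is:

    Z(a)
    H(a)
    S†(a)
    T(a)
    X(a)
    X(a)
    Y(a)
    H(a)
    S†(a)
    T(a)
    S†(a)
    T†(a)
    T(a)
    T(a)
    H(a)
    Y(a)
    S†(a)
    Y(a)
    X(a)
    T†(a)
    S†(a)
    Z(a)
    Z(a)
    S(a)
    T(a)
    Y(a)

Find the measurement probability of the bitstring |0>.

A full measurement returns |0> with probability sqrt(2)/4 + 1/2. Key observation: gates 20-25 undo each other exactly, leaving only the rest of the circuit to track.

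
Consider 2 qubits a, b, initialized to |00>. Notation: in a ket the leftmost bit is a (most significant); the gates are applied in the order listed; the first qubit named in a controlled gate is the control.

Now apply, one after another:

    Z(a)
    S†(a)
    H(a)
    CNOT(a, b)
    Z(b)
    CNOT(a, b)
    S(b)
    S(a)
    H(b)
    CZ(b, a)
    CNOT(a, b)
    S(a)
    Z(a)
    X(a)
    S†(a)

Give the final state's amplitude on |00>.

The amplitude on |00> is 1/2.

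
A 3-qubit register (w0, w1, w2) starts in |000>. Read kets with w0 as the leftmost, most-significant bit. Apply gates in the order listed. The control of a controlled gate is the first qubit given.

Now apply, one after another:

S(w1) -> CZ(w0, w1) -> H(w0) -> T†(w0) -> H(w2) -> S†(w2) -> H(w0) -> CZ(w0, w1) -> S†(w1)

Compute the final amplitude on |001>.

|001> carries amplitude sqrt(2)*(-I - exp(I*pi/4))/4 in the final state.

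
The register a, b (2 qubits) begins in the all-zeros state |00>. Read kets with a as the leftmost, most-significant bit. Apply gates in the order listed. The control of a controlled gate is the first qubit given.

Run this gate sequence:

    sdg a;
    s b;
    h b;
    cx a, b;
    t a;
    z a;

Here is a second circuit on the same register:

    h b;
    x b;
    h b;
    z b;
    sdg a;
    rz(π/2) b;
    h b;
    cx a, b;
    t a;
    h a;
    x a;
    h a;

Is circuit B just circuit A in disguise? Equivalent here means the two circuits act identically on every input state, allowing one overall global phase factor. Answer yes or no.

Yes, they are equivalent — the unitaries differ by at most a global phase.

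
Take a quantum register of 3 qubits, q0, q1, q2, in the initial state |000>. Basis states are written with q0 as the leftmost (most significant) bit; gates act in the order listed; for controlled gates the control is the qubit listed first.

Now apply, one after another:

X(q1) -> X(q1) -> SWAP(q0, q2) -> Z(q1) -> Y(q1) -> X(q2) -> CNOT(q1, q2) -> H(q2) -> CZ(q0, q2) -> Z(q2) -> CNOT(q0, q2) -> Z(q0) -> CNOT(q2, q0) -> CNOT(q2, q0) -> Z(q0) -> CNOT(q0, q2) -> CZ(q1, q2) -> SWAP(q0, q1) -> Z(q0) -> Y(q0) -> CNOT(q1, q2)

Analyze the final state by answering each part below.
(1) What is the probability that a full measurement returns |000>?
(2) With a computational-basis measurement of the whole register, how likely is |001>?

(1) A full measurement returns |000> with probability 1/2. Key observation: gates 11-16 undo each other exactly, leaving only the rest of the circuit to track.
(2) A full measurement returns |001> with probability 1/2.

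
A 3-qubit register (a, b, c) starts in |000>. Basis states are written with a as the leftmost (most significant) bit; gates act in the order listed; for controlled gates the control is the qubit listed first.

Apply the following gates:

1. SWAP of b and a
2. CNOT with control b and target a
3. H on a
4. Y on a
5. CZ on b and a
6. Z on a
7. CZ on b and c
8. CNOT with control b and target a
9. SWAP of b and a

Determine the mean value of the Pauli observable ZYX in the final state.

The observable ZYX averages to 0.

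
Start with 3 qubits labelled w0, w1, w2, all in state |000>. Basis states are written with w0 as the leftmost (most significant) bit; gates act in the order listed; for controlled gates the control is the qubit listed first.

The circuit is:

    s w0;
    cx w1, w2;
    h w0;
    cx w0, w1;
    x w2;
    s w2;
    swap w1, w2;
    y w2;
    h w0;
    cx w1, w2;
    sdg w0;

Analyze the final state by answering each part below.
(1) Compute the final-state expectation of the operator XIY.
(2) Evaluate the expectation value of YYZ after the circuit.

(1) The expectation value of XIY is -1.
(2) The observable YYZ averages to 0.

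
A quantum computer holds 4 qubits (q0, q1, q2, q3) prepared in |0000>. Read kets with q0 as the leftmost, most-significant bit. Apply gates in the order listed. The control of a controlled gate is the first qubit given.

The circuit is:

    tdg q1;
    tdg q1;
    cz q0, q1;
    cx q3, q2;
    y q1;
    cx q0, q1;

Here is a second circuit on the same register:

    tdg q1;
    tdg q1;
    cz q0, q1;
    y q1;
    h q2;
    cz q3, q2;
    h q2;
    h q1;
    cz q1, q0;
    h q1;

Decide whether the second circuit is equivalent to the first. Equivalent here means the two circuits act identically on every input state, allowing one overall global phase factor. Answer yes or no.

Yes, they are equivalent — the unitaries differ by at most a global phase.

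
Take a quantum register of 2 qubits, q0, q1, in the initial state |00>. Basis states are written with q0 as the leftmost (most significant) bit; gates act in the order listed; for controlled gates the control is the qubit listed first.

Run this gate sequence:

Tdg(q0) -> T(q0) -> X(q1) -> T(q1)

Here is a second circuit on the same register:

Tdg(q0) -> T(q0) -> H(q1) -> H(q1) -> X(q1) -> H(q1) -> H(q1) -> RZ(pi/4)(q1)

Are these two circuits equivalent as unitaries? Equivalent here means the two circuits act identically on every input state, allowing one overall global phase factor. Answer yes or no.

Yes: on every input state the two circuits agree up to one overall phase factor.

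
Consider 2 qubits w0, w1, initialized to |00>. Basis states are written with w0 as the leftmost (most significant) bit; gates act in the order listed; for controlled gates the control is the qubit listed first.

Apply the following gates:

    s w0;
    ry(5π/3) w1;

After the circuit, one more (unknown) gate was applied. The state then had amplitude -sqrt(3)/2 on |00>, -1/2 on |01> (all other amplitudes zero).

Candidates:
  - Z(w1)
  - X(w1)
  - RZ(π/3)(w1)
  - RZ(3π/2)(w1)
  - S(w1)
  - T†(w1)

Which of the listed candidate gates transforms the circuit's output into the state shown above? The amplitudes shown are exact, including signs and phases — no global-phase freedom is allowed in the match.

The unique candidate consistent with the amplitudes is Z(w1).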